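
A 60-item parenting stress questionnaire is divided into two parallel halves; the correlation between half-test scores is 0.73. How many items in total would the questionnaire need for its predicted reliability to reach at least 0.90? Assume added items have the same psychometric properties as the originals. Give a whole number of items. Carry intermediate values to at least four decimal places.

Corrected full-test reliability: r_full = 2 × 0.73 / (1 + 0.73) ≈ 0.8439
Solve Spearman-Brown for n: n = 0.90(1 − 0.8439) / [0.8439(1 − 0.90)] = 1.6648
Items = 1.6648 × 60 ≈ 99.89 → 100

100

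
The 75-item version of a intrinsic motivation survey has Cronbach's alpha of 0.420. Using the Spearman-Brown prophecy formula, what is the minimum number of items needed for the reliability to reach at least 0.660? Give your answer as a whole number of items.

Rearranging the Spearman-Brown formula for n,
n = r_target (1 − r_old) / [ r_old (1 − r_target) ]
n = 0.660(1 − 0.420) / [0.420(1 − 0.660)]
n = 0.382800 / 0.142800 ≈ 2.6807
Items needed = n × 75 = 2.6807 × 75 ≈ 201.05 → round up to 202

202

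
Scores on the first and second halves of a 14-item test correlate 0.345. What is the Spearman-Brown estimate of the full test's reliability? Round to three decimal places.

0.513

Each half is half the length of the full test, so the full test is n = 2 times a half.
r_full = 2r_hh / (1 + r_hh) = 2 × 0.345 / (1 + 0.345)
r_full = 0.6900 / 1.3450 ≈ 0.5130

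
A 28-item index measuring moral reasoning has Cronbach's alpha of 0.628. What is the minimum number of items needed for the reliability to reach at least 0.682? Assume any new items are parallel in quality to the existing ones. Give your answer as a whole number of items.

36

Invert Spearman-Brown to solve for n:
n = r_target (1 − r_old) / [ r_old (1 − r_target) ]
n = [0.682 × 0.372] / [0.628 × 0.318]
n = 0.253704 / 0.199704 ≈ 1.2704
1.2704 × 28 = 35.57 → 36 items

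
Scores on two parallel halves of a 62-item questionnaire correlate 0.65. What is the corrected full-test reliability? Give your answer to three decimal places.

Apply the Spearman-Brown correction with n = 2:
r_full = 2(0.65) / (1 + 0.65)
r_full = 1.3000 / 1.6500 ≈ 0.7879

0.788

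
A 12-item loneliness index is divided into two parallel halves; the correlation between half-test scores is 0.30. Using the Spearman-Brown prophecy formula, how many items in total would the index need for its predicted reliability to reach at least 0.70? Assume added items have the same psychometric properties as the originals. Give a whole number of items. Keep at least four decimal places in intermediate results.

Corrected full-test reliability: r_full = 2 × 0.30 / (1 + 0.30) ≈ 0.4615
Solve Spearman-Brown for n: n = 0.70(1 − 0.4615) / [0.4615(1 − 0.70)] = 2.7226
Required items = 2.7226 × 12 = 32.67, so 33 items.

33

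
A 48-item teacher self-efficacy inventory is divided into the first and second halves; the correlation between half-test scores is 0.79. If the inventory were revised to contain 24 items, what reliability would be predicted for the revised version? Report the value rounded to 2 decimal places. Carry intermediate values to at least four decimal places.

Spearman-Brown correction (n = 2): r_full = 2·0.79/(1 + 0.79) = 0.8827
Length factor from 48 to 24 items: n = 24/48 = 0.5000
r_new = n·r_full / (1 + (n − 1)·r_full) = 0.4414 / 0.5586 ≈ 0.7902

0.79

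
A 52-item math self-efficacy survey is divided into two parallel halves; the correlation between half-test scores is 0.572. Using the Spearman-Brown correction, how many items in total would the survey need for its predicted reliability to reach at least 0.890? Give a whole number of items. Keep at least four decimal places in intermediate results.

158

Corrected full-test reliability: r_full = 2 × 0.572 / (1 + 0.572) ≈ 0.7277
n = r_tgt(1 − r_full) / [r_full(1 − r_tgt)] = 0.890 × 0.2723 / (0.7277 × 0.110) ≈ 3.0276
Required items = 3.0276 × 52 = 157.44, so 158 items.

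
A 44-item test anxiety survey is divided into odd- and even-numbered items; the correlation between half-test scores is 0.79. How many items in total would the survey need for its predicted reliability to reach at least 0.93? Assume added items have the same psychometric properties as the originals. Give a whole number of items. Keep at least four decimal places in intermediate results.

r_full = 2(0.79)/(1 + 0.79) = 0.8827
Solve Spearman-Brown for n: n = 0.93(1 − 0.8827) / [0.8827(1 − 0.93)] = 1.7655
Required items = 1.7655 × 44 = 77.68, so 78 items.

78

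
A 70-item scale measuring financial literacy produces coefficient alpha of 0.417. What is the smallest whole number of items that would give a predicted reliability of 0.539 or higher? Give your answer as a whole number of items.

Invert Spearman-Brown to solve for n:
n = r_target (1 − r_old) / [ r_old (1 − r_target) ]
n = 0.539 × (1 − 0.417) / [ 0.417 × (1 − 0.539) ]
n = 0.314237 / 0.192237 ≈ 1.6346
So the test needs 1.6346 × 70 ≈ 114.42 items; rounding up, 115.

115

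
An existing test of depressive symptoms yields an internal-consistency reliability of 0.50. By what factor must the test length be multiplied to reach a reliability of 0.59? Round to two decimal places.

Invert Spearman-Brown to solve for n:
n = r_target (1 − r_old) / [ r_old (1 − r_target) ]
n = 0.59 × (1 − 0.50) / [ 0.50 × (1 − 0.59) ]
  = 0.2950 / 0.2050 = 1.4390

1.44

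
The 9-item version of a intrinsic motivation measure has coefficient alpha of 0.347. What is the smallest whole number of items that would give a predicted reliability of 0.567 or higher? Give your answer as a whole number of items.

23

Rearranging the Spearman-Brown formula for n,
n = r_target (1 − r_old) / [ r_old (1 − r_target) ]
n = 0.567(1 − 0.347) / [0.347(1 − 0.567)]
  = 0.370251 / 0.150251 = 2.4642
So the test needs 2.4642 × 9 ≈ 22.18 items; rounding up, 23.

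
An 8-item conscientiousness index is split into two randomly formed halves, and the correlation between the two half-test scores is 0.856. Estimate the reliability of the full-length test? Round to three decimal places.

r_full = 2r_hh / (1 + r_hh) = 2 × 0.856 / (1 + 0.856)
r_full = 1.7120 / 1.8560 ≈ 0.9224

0.922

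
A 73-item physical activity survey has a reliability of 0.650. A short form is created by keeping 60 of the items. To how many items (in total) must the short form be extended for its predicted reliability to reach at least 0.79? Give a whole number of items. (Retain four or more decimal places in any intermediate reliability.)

First, r for the 60-item form: n = 60/73 = 0.8219, so r_60 = 0.8219·0.650/(1 + (0.8219 − 1)·0.650) = 0.6042
Then solve for n' with r_old = 0.6042, r_target = 0.79: n' = 0.79(1 − 0.6042)/[0.6042(1 − 0.79)] = 2.4644
Total items = 2.4644 × 60 = 147.86, rounded up to 148.

148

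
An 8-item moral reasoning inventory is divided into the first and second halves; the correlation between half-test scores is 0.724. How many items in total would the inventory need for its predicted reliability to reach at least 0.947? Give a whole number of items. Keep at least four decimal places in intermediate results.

28

r_full = 2(0.724)/(1 + 0.724) = 0.8399
Solve Spearman-Brown for n: n = 0.947(1 − 0.8399) / [0.8399(1 − 0.947)] = 3.4059
Items = 3.4059 × 8 ≈ 27.25 → 28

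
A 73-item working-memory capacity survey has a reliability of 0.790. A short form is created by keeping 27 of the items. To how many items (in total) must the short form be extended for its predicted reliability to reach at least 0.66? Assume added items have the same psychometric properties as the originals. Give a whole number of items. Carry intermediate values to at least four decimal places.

38

First, r for the 27-item form: n = 27/73 = 0.3699, so r_27 = 0.3699·0.790/(1 + (0.3699 − 1)·0.790) = 0.5819
Then solve for n' with r_old = 0.5819, r_target = 0.66: n' = 0.66(1 − 0.5819)/[0.5819(1 − 0.66)] = 1.3948
Items = 1.3948 × 27 ≈ 37.66 → 38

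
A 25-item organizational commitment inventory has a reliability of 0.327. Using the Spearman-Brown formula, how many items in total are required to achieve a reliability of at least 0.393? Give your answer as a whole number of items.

n = 0.393 × (1 − 0.327) / [ 0.327 × (1 − 0.393) ]
  = 0.264489 / 0.198489 = 1.3325
1.3325 × 25 = 33.31 → 34 items

34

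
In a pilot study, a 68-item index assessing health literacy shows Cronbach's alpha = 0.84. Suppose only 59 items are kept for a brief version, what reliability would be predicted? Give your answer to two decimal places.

0.82

n = 59/68 = 0.8676
Spearman-Brown: r_new = n·r / (1 + (n − 1)·r)
r_new = 0.8676·0.84 / [1 + (0.8676 − 1)·0.84]
r_new = 0.7288 / 0.8888 ≈ 0.8200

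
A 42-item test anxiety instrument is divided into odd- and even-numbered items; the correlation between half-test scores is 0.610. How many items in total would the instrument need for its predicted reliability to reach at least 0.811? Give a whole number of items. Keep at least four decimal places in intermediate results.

58

Corrected full-test reliability: r_full = 2 × 0.610 / (1 + 0.610) ≈ 0.7578
Solve Spearman-Brown for n: n = 0.811(1 − 0.7578) / [0.7578(1 − 0.811)] = 1.3714
Items = 1.3714 × 42 ≈ 57.60 → 58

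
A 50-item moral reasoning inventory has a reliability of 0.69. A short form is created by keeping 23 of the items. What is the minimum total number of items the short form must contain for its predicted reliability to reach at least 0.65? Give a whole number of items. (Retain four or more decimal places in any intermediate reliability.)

42

First, r for the 23-item form: n = 23/50 = 0.4600, so r_23 = 0.4600·0.69/(1 + (0.4600 − 1)·0.69) = 0.5059
Length factor from the short form to reach 0.65: n' = 0.65(1 − 0.5059) / [0.5059(1 − 0.65)] ≈ 1.8138
Total items = 1.8138 × 23 = 41.72, rounded up to 42.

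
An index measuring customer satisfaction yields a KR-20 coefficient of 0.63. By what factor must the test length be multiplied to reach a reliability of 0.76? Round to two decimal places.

1.86

Invert Spearman-Brown to solve for n:
n = r_target (1 − r_old) / [ r_old (1 − r_target) ]
n = [0.76 × 0.37] / [0.63 × 0.24]
n = 0.2812 / 0.1512 ≈ 1.8598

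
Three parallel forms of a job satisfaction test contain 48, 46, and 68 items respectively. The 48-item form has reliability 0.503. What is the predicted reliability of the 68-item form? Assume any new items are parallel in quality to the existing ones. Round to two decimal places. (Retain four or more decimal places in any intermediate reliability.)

The 46-item form is not needed; work directly from the 48-item form with n = 68/48 = 1.4167.
r_{68} = n·r / (1 + (n − 1)·r) = 0.7126 / 1.2096 ≈ 0.5891

0.59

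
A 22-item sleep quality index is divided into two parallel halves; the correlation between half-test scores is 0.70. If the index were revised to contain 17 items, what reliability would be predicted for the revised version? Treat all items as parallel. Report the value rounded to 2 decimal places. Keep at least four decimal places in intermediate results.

First correct the split-half correlation to full-test reliability: r_full = 2 × 0.70 / (1 + 0.70) ≈ 0.8235
Then adjust to 17 items: n = 17/22 = 0.7727
r_new = n·r_full / (1 + (n − 1)·r_full) = 0.6363 / 0.8128 ≈ 0.7828

0.78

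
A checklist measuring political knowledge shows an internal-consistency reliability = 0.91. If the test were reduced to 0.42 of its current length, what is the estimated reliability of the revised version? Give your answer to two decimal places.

Apply the Spearman-Brown prophecy formula, r' = nr / [1 + (n − 1)r]:
r_new = 0.42·0.91 / [1 + (0.42 − 1)·0.91]
r_new = 0.3822 / 0.4722 ≈ 0.8094

0.81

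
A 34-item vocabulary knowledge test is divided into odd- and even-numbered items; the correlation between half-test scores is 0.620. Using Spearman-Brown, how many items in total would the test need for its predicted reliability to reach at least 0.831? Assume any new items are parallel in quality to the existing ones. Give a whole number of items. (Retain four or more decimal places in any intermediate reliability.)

52

r_full = 2(0.620)/(1 + 0.620) = 0.7654
Solve Spearman-Brown for n: n = 0.831(1 − 0.7654) / [0.7654(1 − 0.831)] = 1.5071
Items = 1.5071 × 34 ≈ 51.24 → 52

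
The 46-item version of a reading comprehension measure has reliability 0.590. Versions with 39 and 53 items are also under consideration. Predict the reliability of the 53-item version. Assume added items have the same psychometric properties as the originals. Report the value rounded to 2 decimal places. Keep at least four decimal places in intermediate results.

0.62

Only the ratio of lengths matters: n = 53/46 = 1.1522
r_{53} = n·r / (1 + (n − 1)·r) = 0.6798 / 1.0898 ≈ 0.6238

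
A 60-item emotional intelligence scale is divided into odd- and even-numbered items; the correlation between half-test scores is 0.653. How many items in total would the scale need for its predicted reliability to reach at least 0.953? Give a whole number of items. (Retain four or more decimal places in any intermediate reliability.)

324

Corrected full-test reliability: r_full = 2 × 0.653 / (1 + 0.653) ≈ 0.7901
n = r_tgt(1 − r_full) / [r_full(1 − r_tgt)] = 0.953 × 0.2099 / (0.7901 × 0.047) ≈ 5.3867
Items = 5.3867 × 60 ≈ 323.20 → 324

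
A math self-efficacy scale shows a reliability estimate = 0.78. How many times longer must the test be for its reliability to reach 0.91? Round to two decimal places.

n = 0.91(1 − 0.78) / [0.78(1 − 0.91)]
  = 0.2002 / 0.0702 = 2.8519

2.85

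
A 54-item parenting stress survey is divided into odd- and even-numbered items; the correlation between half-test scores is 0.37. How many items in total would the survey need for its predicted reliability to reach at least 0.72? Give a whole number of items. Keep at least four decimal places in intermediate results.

119

r_full = 2(0.37)/(1 + 0.37) = 0.5401
n = r_tgt(1 − r_full) / [r_full(1 − r_tgt)] = 0.72 × 0.4599 / (0.5401 × 0.28) ≈ 2.1896
Items = 2.1896 × 54 ≈ 118.24 → 119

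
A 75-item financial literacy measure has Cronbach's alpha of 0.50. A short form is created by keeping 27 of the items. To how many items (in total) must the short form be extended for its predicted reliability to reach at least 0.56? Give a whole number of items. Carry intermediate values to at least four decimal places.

96

First, r for the 27-item form: n = 27/75 = 0.3600, so r_27 = 0.3600·0.50/(1 + (0.3600 − 1)·0.50) = 0.2647
Then solve for n' with r_old = 0.2647, r_target = 0.56: n' = 0.56(1 − 0.2647)/[0.2647(1 − 0.56)] = 3.5355
Items = 3.5355 × 27 ≈ 95.46 → 96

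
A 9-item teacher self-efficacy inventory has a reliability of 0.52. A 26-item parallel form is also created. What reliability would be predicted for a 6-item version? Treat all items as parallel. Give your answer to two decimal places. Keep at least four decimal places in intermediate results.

0.42

Only the ratio of lengths matters: n = 6/9 = 0.6667
r_{6} = n·r / (1 + (n − 1)·r) = 0.3467 / 0.8267 ≈ 0.4194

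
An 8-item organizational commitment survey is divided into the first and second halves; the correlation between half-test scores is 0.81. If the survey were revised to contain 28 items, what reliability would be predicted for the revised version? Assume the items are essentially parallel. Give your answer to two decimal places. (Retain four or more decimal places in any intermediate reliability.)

Full-test reliability from the split-half r: r_full = 2(0.81)/(1 + 0.81) = 0.8950
Length factor from 8 to 28 items: n = 28/8 = 3.5000
r_new = n·r_full / (1 + (n − 1)·r_full) = 3.1325 / 3.2375 ≈ 0.9676

0.97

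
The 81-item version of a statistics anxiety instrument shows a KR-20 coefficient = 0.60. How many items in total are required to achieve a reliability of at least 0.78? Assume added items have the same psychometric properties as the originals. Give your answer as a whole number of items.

Invert Spearman-Brown to solve for n:
n = r_target (1 − r_old) / [ r_old (1 − r_target) ]
n = 0.78 × (1 − 0.60) / [ 0.60 × (1 − 0.78) ]
  = 0.3120 / 0.1320 = 2.3636
Items needed = n × 81 = 2.3636 × 81 ≈ 191.45 → round up to 192

192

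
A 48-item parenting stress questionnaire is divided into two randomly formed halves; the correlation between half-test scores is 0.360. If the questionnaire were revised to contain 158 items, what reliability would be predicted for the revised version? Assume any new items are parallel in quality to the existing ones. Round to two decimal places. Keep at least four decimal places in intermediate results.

First correct the split-half correlation to full-test reliability: r_full = 2 × 0.360 / (1 + 0.360) ≈ 0.5294
Length factor from 48 to 158 items: n = 158/48 = 3.2917
r_new = n·r_full / (1 + (n − 1)·r_full) = 1.7426 / 2.2132 ≈ 0.7874

0.79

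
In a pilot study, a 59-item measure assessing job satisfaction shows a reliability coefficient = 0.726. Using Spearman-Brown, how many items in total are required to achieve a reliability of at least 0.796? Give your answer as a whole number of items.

87

Invert Spearman-Brown to solve for n:
n = r_target (1 − r_old) / [ r_old (1 − r_target) ]
n = 0.796(1 − 0.726) / [0.726(1 − 0.796)]
n = 0.218104 / 0.148104 ≈ 1.4726
Items needed = n × 59 = 1.4726 × 59 ≈ 86.88 → round up to 87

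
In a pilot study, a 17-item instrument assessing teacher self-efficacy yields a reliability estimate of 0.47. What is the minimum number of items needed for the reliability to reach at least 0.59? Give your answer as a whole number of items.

28

Invert Spearman-Brown to solve for n:
n = r*(1 − r) / [ r (1 − r*) ]
n = 0.59(1 − 0.47) / [0.47(1 − 0.59)]
n = 0.3127 / 0.1927 ≈ 1.6227
Items needed = n × 17 = 1.6227 × 17 ≈ 27.59 → round up to 28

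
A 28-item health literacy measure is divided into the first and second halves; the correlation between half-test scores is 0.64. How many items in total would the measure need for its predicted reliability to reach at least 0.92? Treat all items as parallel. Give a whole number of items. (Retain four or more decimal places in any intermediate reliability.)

91

r_full = 2(0.64)/(1 + 0.64) = 0.7805
Solve Spearman-Brown for n: n = 0.92(1 − 0.7805) / [0.7805(1 − 0.92)] = 3.2341
Required items = 3.2341 × 28 = 90.55, so 91 items.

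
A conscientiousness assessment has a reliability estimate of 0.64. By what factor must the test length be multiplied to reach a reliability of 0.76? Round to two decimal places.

1.78

Spearman-Brown solved for the length factor n:
n = r*(1 − r) / [ r (1 − r*) ]
n = 0.76 × (1 − 0.64) / [ 0.64 × (1 − 0.76) ]
  = 0.2736 / 0.1536 = 1.7813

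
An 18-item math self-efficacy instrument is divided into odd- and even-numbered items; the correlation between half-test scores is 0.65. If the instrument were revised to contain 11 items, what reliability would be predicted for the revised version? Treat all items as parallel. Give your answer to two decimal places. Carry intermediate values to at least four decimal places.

Spearman-Brown correction (n = 2): r_full = 2·0.65/(1 + 0.65) = 0.7879
Length factor from 18 to 11 items: n = 11/18 = 0.6111
r_new = n·r_full / (1 + (n − 1)·r_full) = 0.4815 / 0.6936 ≈ 0.6942

0.69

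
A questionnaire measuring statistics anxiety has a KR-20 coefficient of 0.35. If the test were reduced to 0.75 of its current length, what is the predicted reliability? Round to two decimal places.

Apply the Spearman-Brown prophecy formula, r' = nr / [1 + (n − 1)r]:
r_new = (0.75 × 0.35) / (1 + (0.75 − 1) × 0.35)
     = 0.2625 / 0.9125 = 0.2877

0.29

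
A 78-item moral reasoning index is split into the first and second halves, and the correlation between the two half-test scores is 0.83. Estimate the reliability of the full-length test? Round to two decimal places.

0.91

Each half is half the length of the full test, so the full test is n = 2 times a half.
r_full = 2r_hh / (1 + r_hh) = 2 × 0.83 / (1 + 0.83)
r_full = 1.6600 / 1.8300 ≈ 0.9071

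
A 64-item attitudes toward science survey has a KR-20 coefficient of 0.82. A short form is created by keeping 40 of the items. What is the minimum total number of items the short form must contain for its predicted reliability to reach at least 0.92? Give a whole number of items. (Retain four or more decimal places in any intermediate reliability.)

First, r for the 40-item form: n = 40/64 = 0.6250, so r_40 = 0.6250·0.82/(1 + (0.6250 − 1)·0.82) = 0.7401
Then solve for n' with r_old = 0.7401, r_target = 0.92: n' = 0.92(1 − 0.7401)/[0.7401(1 − 0.92)] = 4.0384
Total items = 4.0384 × 40 = 161.54, rounded up to 162.

162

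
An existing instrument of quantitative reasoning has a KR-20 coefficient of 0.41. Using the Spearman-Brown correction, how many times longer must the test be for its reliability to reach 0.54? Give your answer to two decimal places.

n = 0.54 × (1 − 0.41) / [ 0.41 × (1 − 0.54) ]
  = 0.3186 / 0.1886 = 1.6893

1.69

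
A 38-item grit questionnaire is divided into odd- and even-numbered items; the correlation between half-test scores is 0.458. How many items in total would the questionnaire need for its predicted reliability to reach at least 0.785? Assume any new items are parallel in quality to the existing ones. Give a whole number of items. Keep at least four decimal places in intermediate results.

83

r_full = 2(0.458)/(1 + 0.458) = 0.6283
n = r_tgt(1 − r_full) / [r_full(1 − r_tgt)] = 0.785 × 0.3717 / (0.6283 × 0.215) ≈ 2.1600
Items = 2.1600 × 38 ≈ 82.08 → 83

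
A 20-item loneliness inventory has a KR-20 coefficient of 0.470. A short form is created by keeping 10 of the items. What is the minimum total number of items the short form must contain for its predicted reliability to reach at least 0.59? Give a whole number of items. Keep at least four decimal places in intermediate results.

Short-form reliability: n = 10/20 = 0.5000; r_10 = n·r/(1+(n−1)r) ≈ 0.3072
Then solve for n' with r_old = 0.3072, r_target = 0.59: n' = 0.59(1 − 0.3072)/[0.3072(1 − 0.59)] = 3.2453
Items = 3.2453 × 10 ≈ 32.45 → 33

33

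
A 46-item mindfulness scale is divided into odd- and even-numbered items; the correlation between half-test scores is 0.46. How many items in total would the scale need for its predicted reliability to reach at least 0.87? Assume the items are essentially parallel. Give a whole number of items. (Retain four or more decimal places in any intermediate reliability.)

181

Corrected full-test reliability: r_full = 2 × 0.46 / (1 + 0.46) ≈ 0.6301
n = r_tgt(1 − r_full) / [r_full(1 − r_tgt)] = 0.87 × 0.3699 / (0.6301 × 0.13) ≈ 3.9287
Items = 3.9287 × 46 ≈ 180.72 → 181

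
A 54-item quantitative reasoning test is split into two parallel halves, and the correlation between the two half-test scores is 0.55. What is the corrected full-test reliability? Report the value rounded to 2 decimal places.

0.71

The full test is twice the length of either half (n = 2).
r_full = 2r_hh / (1 + r_hh) = 2 × 0.55 / (1 + 0.55)
       = 1.1000 / 1.5500 = 0.7097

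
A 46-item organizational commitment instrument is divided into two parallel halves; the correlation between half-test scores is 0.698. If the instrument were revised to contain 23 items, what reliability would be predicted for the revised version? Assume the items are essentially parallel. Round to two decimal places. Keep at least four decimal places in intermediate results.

First correct the split-half correlation to full-test reliability: r_full = 2 × 0.698 / (1 + 0.698) ≈ 0.8221
Then adjust to 23 items: n = 23/46 = 0.5000
r_new = n·r_full / (1 + (n − 1)·r_full) = 0.4111 / 0.5889 ≈ 0.6981

0.70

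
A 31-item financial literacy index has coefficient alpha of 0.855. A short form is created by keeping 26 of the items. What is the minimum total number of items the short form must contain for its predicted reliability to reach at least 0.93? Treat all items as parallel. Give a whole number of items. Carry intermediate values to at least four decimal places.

Short-form reliability: n = 26/31 = 0.8387; r_26 = n·r/(1+(n−1)r) ≈ 0.8318
Then solve for n' with r_old = 0.8318, r_target = 0.93: n' = 0.93(1 − 0.8318)/[0.8318(1 − 0.93)] = 2.6865
Items = 2.6865 × 26 ≈ 69.85 → 70

70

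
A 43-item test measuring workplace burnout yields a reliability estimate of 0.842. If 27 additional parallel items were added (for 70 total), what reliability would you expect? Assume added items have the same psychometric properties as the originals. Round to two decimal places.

The new length is 70/43 = 1.6279 times the old.
Spearman-Brown: r_new = n·r / (1 + (n − 1)·r)
r_new = (1.6279 × 0.842) / (1 + (1.6279 − 1) × 0.842)
     = 1.3707 / 1.5287 = 0.8966

0.90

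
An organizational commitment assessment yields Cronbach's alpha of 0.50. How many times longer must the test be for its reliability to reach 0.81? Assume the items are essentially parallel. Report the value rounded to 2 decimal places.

4.26

Rearranging the Spearman-Brown formula for n,
n = r*(1 − r) / [ r (1 − r*) ]
n = [0.81 × 0.50] / [0.50 × 0.19]
n = 0.4050 / 0.0950 ≈ 4.2632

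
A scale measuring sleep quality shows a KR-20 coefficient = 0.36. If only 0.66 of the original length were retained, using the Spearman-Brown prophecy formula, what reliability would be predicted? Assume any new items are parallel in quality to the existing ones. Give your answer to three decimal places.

0.271

Apply the Spearman-Brown prophecy formula, r' = nr / [1 + (n − 1)r]:
r_new = (0.66 × 0.36) / (1 + (0.66 − 1) × 0.36)
r_new = 0.2376 / 0.8776 ≈ 0.2707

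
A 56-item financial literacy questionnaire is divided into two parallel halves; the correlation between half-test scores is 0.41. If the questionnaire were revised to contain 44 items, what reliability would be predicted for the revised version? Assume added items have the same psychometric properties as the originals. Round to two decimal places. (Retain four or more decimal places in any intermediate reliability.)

0.52

Full-test reliability from the split-half r: r_full = 2(0.41)/(1 + 0.41) = 0.5816
Length factor from 56 to 44 items: n = 44/56 = 0.7857
r_new = n·r_full / (1 + (n − 1)·r_full) = 0.4570 / 0.8754 ≈ 0.5220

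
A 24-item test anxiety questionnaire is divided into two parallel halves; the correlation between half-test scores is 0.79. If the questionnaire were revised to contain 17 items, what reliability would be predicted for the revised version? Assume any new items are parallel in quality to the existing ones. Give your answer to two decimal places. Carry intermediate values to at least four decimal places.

First correct the split-half correlation to full-test reliability: r_full = 2 × 0.79 / (1 + 0.79) ≈ 0.8827
Then adjust to 17 items: n = 17/24 = 0.7083
r_new = n·r_full / (1 + (n − 1)·r_full) = 0.6252 / 0.7425 ≈ 0.8420

0.84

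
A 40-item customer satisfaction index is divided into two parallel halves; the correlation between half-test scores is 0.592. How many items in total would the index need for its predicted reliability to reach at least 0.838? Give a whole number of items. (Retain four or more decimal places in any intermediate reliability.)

Corrected full-test reliability: r_full = 2 × 0.592 / (1 + 0.592) ≈ 0.7437
Solve Spearman-Brown for n: n = 0.838(1 − 0.7437) / [0.7437(1 − 0.838)] = 1.7827
Required items = 1.7827 × 40 = 71.31, so 72 items.

72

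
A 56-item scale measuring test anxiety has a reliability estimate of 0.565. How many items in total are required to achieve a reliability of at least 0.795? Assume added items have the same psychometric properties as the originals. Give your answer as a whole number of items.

Spearman-Brown solved for the length factor n:
n = r_target (1 − r_old) / [ r_old (1 − r_target) ]
n = 0.795 × (1 − 0.565) / [ 0.565 × (1 − 0.795) ]
n = 0.345825 / 0.115825 ≈ 2.9858
So the test needs 2.9858 × 56 ≈ 167.20 items; rounding up, 168.

168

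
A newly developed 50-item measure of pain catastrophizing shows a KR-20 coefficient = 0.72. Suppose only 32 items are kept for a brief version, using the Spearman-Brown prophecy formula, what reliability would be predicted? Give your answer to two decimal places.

0.62

The new length is 32/50 = 0.64 times the old.
Apply the Spearman-Brown prophecy formula, r' = nr / [1 + (n − 1)r]:
r_new = 0.64·0.72 / [1 + (0.64 − 1)·0.72]
r_new = 0.4608 / 0.7408 ≈ 0.6220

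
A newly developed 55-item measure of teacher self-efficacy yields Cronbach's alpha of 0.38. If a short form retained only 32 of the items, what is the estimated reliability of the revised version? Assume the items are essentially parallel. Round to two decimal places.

Length ratio n = 32/55 = 0.5818
By Spearman-Brown, r_new = n r / (1 + (n − 1) r).
r_new = 0.5818·0.38 / [1 + (0.5818 − 1)·0.38]
     = 0.2211 / 0.8411 = 0.2629

0.26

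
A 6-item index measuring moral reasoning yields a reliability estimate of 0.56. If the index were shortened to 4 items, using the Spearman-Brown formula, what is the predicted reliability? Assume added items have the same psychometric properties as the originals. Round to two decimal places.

0.46

The new length is 4/6 = 0.6667 times the old.
Spearman-Brown: r_new = n·r / (1 + (n − 1)·r)
r_new = (0.6667 × 0.56) / (1 + (0.6667 − 1) × 0.56)
     = 0.3734 / 0.8134 = 0.4591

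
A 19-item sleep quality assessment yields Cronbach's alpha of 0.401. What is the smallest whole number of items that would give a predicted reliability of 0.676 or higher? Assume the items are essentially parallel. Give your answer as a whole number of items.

Invert Spearman-Brown to solve for n:
n = r*(1 − r) / [ r (1 − r*) ]
n = [0.676 × 0.599] / [0.401 × 0.324]
  = 0.404924 / 0.129924 = 3.1166
So the test needs 3.1166 × 19 ≈ 59.22 items; rounding up, 60.

60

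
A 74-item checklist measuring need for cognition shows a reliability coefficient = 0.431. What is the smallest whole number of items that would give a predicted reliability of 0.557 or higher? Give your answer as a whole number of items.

Spearman-Brown solved for the length factor n:
n = r_target (1 − r_old) / [ r_old (1 − r_target) ]
n = 0.557(1 − 0.431) / [0.431(1 − 0.557)]
  = 0.316933 / 0.190933 = 1.6599
So the test needs 1.6599 × 74 ≈ 122.83 items; rounding up, 123.

123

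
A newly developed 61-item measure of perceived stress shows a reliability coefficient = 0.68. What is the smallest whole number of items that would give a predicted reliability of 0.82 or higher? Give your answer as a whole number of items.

131

n = 0.82 × (1 − 0.68) / [ 0.68 × (1 − 0.82) ]
  = 0.2624 / 0.1224 = 2.1438
2.1438 × 61 = 130.77 → 131 items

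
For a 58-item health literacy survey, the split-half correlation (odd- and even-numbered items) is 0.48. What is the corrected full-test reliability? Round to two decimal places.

0.65

The full test is twice the length of either half (n = 2).
r_full = 2r_hh / (1 + r_hh) = 2 × 0.48 / (1 + 0.48)
r_full = 0.9600 / 1.4800 ≈ 0.6486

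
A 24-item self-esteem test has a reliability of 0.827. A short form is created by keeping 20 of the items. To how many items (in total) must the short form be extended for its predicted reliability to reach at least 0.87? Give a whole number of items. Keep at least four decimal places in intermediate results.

First, r for the 20-item form: n = 20/24 = 0.8333, so r_20 = 0.8333·0.827/(1 + (0.8333 − 1)·0.827) = 0.7993
Then solve for n' with r_old = 0.7993, r_target = 0.87: n' = 0.87(1 − 0.7993)/[0.7993(1 − 0.87)] = 1.6804
Total items = 1.6804 × 20 = 33.61, rounded up to 34.

34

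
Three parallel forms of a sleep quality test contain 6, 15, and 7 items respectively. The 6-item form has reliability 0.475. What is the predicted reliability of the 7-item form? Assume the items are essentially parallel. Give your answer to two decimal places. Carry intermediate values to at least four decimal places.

Only the ratio of lengths matters: n = 7/6 = 1.1667
r_{7} = n·r / (1 + (n − 1)·r) = 0.5542 / 1.0792 ≈ 0.5135

0.51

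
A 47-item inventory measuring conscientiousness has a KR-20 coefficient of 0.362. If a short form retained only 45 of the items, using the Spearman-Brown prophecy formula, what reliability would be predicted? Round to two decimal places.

Length ratio n = 45/47 = 0.9574
Spearman-Brown: r_new = n·r / (1 + (n − 1)·r)
r_new = 0.9574·0.362 / [1 + (0.9574 − 1)·0.362]
     = 0.3466 / 0.9846 = 0.3520

0.35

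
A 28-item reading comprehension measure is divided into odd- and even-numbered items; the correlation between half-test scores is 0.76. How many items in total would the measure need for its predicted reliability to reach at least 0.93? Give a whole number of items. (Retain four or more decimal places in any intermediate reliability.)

59

r_full = 2(0.76)/(1 + 0.76) = 0.8636
n = r_tgt(1 − r_full) / [r_full(1 − r_tgt)] = 0.93 × 0.1364 / (0.8636 × 0.07) ≈ 2.0984
Items = 2.0984 × 28 ≈ 58.76 → 59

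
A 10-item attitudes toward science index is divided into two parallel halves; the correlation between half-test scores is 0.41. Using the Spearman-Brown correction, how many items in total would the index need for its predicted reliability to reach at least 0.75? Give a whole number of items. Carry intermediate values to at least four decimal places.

r_full = 2(0.41)/(1 + 0.41) = 0.5816
n = r_tgt(1 − r_full) / [r_full(1 − r_tgt)] = 0.75 × 0.4184 / (0.5816 × 0.25) ≈ 2.1582
Required items = 2.1582 × 10 = 21.58, so 22 items.

22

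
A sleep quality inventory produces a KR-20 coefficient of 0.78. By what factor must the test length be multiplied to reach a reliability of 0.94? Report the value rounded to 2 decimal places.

n = [0.94 × 0.22] / [0.78 × 0.06]
  = 0.2068 / 0.0468 = 4.4188

4.42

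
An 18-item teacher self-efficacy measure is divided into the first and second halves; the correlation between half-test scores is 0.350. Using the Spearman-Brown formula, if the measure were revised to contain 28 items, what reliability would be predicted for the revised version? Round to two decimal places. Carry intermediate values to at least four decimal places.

0.63

Full-test reliability from the split-half r: r_full = 2(0.350)/(1 + 0.350) = 0.5185
Length factor from 18 to 28 items: n = 28/18 = 1.5556
r_new = n·r_full / (1 + (n − 1)·r_full) = 0.8066 / 1.2881 ≈ 0.6262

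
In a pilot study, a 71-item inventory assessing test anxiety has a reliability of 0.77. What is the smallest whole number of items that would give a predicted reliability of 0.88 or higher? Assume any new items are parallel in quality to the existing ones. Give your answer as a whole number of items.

Rearranging the Spearman-Brown formula for n,
n = r_target (1 − r_old) / [ r_old (1 − r_target) ]
n = 0.88(1 − 0.77) / [0.77(1 − 0.88)]
n = 0.2024 / 0.0924 ≈ 2.1905
2.1905 × 71 = 155.53 → 156 items

156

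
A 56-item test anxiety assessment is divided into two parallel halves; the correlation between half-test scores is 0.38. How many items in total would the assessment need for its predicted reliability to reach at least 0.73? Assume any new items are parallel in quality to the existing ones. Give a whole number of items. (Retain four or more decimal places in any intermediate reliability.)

r_full = 2(0.38)/(1 + 0.38) = 0.5507
n = r_tgt(1 − r_full) / [r_full(1 − r_tgt)] = 0.73 × 0.4493 / (0.5507 × 0.27) ≈ 2.2059
Required items = 2.2059 × 56 = 123.53, so 124 items.

124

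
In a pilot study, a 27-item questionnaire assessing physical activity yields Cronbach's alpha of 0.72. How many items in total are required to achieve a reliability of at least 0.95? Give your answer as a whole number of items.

n = 0.95 × (1 − 0.72) / [ 0.72 × (1 − 0.95) ]
n = 0.2660 / 0.0360 ≈ 7.3889
7.3889 × 27 = 199.50 → 200 items

200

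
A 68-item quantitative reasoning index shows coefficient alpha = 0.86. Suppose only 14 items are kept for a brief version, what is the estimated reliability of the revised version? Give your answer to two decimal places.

0.56

The new length is 14/68 = 0.2059 times the old.
Spearman-Brown: r_new = n·r / (1 + (n − 1)·r)
r_new = 0.2059·0.86 / [1 + (0.2059 − 1)·0.86]
r_new = 0.1771 / 0.3171 ≈ 0.5585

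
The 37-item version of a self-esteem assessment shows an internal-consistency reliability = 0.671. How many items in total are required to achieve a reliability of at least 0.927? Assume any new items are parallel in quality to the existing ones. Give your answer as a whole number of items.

Rearranging the Spearman-Brown formula for n,
n = r*(1 − r) / [ r (1 − r*) ]
n = 0.927(1 − 0.671) / [0.671(1 − 0.927)]
n = 0.304983 / 0.048983 ≈ 6.2263
So the test needs 6.2263 × 37 ≈ 230.37 items; rounding up, 231.

231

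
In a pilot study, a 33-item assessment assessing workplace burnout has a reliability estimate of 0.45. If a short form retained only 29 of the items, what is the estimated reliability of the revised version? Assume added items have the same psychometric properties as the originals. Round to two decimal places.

0.42

n = 29/33 = 0.8788
r_new = 0.8788·0.45 / [1 + (0.8788 − 1)·0.45]
r_new = 0.3955 / 0.9455 ≈ 0.4183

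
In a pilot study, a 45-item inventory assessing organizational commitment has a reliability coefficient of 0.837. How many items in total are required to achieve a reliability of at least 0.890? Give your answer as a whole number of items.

71

Rearranging the Spearman-Brown formula for n,
n = r*(1 − r) / [ r (1 − r*) ]
n = 0.890(1 − 0.837) / [0.837(1 − 0.890)]
  = 0.145070 / 0.092070 = 1.5756
Items needed = n × 45 = 1.5756 × 45 ≈ 70.90 → round up to 71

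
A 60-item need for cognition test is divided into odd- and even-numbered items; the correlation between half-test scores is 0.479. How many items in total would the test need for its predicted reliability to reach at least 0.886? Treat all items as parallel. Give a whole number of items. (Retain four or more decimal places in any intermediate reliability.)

r_full = 2(0.479)/(1 + 0.479) = 0.6477
Solve Spearman-Brown for n: n = 0.886(1 − 0.6477) / [0.6477(1 − 0.886)] = 4.2273
Required items = 4.2273 × 60 = 253.64, so 254 items.

254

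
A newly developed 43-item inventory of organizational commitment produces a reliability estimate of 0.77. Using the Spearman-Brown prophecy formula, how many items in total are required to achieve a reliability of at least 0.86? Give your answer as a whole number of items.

Rearranging the Spearman-Brown formula for n,
n = r_target (1 − r_old) / [ r_old (1 − r_target) ]
n = [0.86 × 0.23] / [0.77 × 0.14]
  = 0.1978 / 0.1078 = 1.8349
So the test needs 1.8349 × 43 ≈ 78.90 items; rounding up, 79.

79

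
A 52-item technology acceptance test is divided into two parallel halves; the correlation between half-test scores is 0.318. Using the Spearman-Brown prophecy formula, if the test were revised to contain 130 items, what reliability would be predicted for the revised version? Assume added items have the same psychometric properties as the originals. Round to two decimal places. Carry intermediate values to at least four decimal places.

0.70

Spearman-Brown correction (n = 2): r_full = 2·0.318/(1 + 0.318) = 0.4825
Length factor from 52 to 130 items: n = 130/52 = 2.5000
r_new = n·r_full / (1 + (n − 1)·r_full) = 1.2063 / 1.7237 ≈ 0.6998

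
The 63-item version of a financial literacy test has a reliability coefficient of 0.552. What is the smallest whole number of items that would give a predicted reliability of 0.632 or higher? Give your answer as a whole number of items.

88

n = 0.632(1 − 0.552) / [0.552(1 − 0.632)]
n = 0.283136 / 0.203136 ≈ 1.3938
Items needed = n × 63 = 1.3938 × 63 ≈ 87.81 → round up to 88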